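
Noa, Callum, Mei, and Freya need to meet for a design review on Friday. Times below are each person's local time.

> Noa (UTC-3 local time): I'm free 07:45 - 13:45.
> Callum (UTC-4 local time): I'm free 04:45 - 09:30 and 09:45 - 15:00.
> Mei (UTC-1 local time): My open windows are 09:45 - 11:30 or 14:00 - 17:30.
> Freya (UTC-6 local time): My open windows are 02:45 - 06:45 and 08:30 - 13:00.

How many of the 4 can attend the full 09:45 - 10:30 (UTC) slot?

Noa in UTC: 10:45-16:45 (add 3h to convert from UTC-3).
Callum in UTC: 08:45-13:30, 13:45-19:00 (add 4h to convert from UTC-4).
Mei in UTC: 10:45-12:30, 15:00-18:30 (add 1h to convert from UTC-1).
Freya in UTC: 08:45-12:45, 14:30-19:00 (add 6h to convert from UTC-6).
Callum and Freya can make the full 09:45-10:30 slot — that's 2.

2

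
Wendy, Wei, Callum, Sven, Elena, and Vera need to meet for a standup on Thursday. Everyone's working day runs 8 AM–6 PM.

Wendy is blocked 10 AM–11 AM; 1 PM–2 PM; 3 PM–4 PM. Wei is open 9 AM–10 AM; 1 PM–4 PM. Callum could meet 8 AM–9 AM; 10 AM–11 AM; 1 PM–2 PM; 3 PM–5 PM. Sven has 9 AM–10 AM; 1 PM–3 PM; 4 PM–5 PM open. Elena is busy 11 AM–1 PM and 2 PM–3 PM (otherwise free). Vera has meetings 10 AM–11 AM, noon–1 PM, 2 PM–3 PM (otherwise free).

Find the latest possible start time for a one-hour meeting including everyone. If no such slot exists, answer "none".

Wendy free: 08:00-10:00, 11:00-13:00, 14:00-15:00, 16:00-18:00 (invert busy blocks within the working day).
Wei free: 09:00-10:00, 13:00-16:00.
Callum free: 08:00-09:00, 10:00-11:00, 13:00-14:00, 15:00-17:00.
Sven free: 09:00-10:00, 13:00-15:00, 16:00-17:00.
Elena free: 08:00-11:00, 13:00-14:00, 15:00-18:00 (invert busy blocks within the working day).
Vera free: 08:00-10:00, 11:00-12:00, 13:00-14:00, 15:00-18:00 (invert busy blocks within the working day).
Wendy ∩ Wei: 09:00-10:00, 14:00-15:00.
Wendy ∩ Wei ∩ Callum: ∅.
Wendy ∩ Wei ∩ Callum ∩ Sven: ∅.
Wendy ∩ Wei ∩ Callum ∩ Sven ∩ Elena: ∅.
Wendy ∩ Wei ∩ Callum ∩ Sven ∩ Elena ∩ Vera: ∅.
There is no time when everyone is free.
No common window is at least 60 minutes long.

none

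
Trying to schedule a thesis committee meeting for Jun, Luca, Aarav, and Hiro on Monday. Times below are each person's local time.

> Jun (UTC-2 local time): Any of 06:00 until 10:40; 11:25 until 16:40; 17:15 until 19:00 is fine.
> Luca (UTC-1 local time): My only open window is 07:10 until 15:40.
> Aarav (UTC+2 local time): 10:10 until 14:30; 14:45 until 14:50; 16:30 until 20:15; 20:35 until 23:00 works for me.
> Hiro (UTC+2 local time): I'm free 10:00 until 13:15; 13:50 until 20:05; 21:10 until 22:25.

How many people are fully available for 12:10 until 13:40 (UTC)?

2

Jun in UTC: 08:00-12:40, 13:25-18:40, 19:15-21:00 (add 2h to convert from UTC-2).
Luca in UTC: 08:10-16:40 (add 1h to convert from UTC-1).
Aarav in UTC: 08:10-12:30, 12:45-12:50, 14:30-18:15, 18:35-21:00 (subtract 2h to convert from UTC+2).
Hiro in UTC: 08:00-11:15, 11:50-18:05, 19:10-20:25 (subtract 2h to convert from UTC+2).
Luca and Hiro can make the full 12:10-13:40 slot — that's 2.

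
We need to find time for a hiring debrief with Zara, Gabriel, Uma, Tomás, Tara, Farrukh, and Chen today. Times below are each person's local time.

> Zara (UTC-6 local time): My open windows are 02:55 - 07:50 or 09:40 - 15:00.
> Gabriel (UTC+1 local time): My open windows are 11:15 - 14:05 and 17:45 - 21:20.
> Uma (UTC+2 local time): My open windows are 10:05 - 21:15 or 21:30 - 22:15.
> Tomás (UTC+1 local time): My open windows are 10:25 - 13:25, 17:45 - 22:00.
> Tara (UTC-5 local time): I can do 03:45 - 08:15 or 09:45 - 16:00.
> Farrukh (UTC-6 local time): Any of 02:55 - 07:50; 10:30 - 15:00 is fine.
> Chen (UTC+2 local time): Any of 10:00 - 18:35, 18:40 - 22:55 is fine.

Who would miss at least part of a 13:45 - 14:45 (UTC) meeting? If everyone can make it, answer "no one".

Farrukh, Gabriel, Tara, Tomás, Zara

Zara in UTC: 08:55-13:50, 15:40-21:00 (add 6h to convert from UTC-6).
Gabriel in UTC: 10:15-13:05, 16:45-20:20 (subtract 1h to convert from UTC+1).
Uma in UTC: 08:05-19:15, 19:30-20:15 (subtract 2h to convert from UTC+2).
Tomás in UTC: 09:25-12:25, 16:45-21:00 (subtract 1h to convert from UTC+1).
Tara in UTC: 08:45-13:15, 14:45-21:00 (add 5h to convert from UTC-5).
Farrukh in UTC: 08:55-13:50, 16:30-21:00 (add 6h to convert from UTC-6).
Chen in UTC: 08:00-16:35, 16:40-20:55 (subtract 2h to convert from UTC+2).
Zara: not fully free for 13:45-14:45. Gabriel: not fully free for 13:45-14:45. Uma: free for 13:45-14:45. Tomás: not fully free for 13:45-14:45. Tara: not fully free for 13:45-14:45. Farrukh: not fully free for 13:45-14:45. Chen: free for 13:45-14:45.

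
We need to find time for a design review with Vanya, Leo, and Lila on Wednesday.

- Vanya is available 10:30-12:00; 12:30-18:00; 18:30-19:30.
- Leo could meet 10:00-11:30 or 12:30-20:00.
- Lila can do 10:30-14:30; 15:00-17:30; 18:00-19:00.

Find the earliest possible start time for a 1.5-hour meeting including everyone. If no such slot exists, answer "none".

Vanya ∩ Leo: 10:30-11:30, 12:30-18:00, 18:30-19:30.
Vanya ∩ Leo ∩ Lila: 10:30-11:30, 12:30-14:30, 15:00-17:30, 18:30-19:00.
The first common window of at least 90 minutes is 12:30-14:30, so the earliest start is 12:30.

12:30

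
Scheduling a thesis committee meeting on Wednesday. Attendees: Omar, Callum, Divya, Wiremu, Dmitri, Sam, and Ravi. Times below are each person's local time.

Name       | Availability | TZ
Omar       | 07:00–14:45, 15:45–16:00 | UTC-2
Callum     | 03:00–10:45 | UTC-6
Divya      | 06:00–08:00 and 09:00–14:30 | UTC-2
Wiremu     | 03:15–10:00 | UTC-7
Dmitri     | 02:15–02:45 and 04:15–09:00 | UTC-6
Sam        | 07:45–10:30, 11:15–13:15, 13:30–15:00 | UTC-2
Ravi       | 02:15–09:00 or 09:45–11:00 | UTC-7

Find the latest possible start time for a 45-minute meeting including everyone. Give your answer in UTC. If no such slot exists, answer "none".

14:15

Omar in UTC: 09:00-16:45, 17:45-18:00 (add 2h to convert from UTC-2).
Callum in UTC: 09:00-16:45 (add 6h to convert from UTC-6).
Divya in UTC: 08:00-10:00, 11:00-16:30 (add 2h to convert from UTC-2).
Wiremu in UTC: 10:15-17:00 (add 7h to convert from UTC-7).
Dmitri in UTC: 08:15-08:45, 10:15-15:00 (add 6h to convert from UTC-6).
Sam in UTC: 09:45-12:30, 13:15-15:15, 15:30-17:00 (add 2h to convert from UTC-2).
Ravi in UTC: 09:15-16:00, 16:45-18:00 (add 7h to convert from UTC-7).
Omar ∩ Callum: 09:00-16:45.
Omar ∩ Callum ∩ Divya: 09:00-10:00, 11:00-16:30.
Omar ∩ Callum ∩ Divya ∩ Wiremu: 11:00-16:30.
Omar ∩ Callum ∩ Divya ∩ Wiremu ∩ Dmitri: 11:00-15:00.
Omar ∩ Callum ∩ Divya ∩ Wiremu ∩ Dmitri ∩ Sam: 11:00-12:30, 13:15-15:00.
Omar ∩ Callum ∩ Divya ∩ Wiremu ∩ Dmitri ∩ Sam ∩ Ravi: 11:00-12:30, 13:15-15:00.
So the common availability across everyone is 11:00-12:30, 13:15-15:00.
The last common window of at least 45 minutes is 13:15-15:00; a 45-minute meeting can start as late as 14:15 and still end by 15:00.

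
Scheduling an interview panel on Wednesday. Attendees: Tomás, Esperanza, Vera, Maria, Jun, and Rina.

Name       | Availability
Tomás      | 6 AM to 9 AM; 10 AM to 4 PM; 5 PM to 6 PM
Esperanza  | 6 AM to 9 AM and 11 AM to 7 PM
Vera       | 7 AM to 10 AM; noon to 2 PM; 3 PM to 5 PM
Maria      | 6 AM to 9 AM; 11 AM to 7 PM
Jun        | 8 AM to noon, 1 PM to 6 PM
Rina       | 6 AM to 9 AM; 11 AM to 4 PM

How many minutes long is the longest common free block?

Tomás ∩ Esperanza: 06:00-09:00, 11:00-16:00, 17:00-18:00.
Tomás ∩ Esperanza ∩ Vera: 07:00-09:00, 12:00-14:00, 15:00-16:00.
Tomás ∩ Esperanza ∩ Vera ∩ Maria: 07:00-09:00, 12:00-14:00, 15:00-16:00.
Tomás ∩ Esperanza ∩ Vera ∩ Maria ∩ Jun: 08:00-09:00, 13:00-14:00, 15:00-16:00.
Tomás ∩ Esperanza ∩ Vera ∩ Maria ∩ Jun ∩ Rina: 08:00-09:00, 13:00-14:00, 15:00-16:00.
The longest is 08:00-09:00 at 60 minutes.

60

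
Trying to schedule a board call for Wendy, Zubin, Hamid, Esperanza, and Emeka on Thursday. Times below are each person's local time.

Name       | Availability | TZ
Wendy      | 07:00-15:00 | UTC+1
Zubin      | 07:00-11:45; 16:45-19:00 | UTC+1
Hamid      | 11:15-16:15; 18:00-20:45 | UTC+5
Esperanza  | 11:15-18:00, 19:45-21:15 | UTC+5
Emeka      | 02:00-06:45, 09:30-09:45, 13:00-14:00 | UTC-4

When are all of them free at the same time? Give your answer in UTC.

Wendy in UTC: 06:00-14:00 (subtract 1h to convert from UTC+1).
Zubin in UTC: 06:00-10:45, 15:45-18:00 (subtract 1h to convert from UTC+1).
Hamid in UTC: 06:15-11:15, 13:00-15:45 (subtract 5h to convert from UTC+5).
Esperanza in UTC: 06:15-13:00, 14:45-16:15 (subtract 5h to convert from UTC+5).
Emeka in UTC: 06:00-10:45, 13:30-13:45, 17:00-18:00 (add 4h to convert from UTC-4).
Wendy ∩ Zubin: 06:00-10:45.
Wendy ∩ Zubin ∩ Hamid: 06:15-10:45.
Wendy ∩ Zubin ∩ Hamid ∩ Esperanza: 06:15-10:45.
Wendy ∩ Zubin ∩ Hamid ∩ Esperanza ∩ Emeka: 06:15-10:45.
Those are the intersection windows.

06:15-10:45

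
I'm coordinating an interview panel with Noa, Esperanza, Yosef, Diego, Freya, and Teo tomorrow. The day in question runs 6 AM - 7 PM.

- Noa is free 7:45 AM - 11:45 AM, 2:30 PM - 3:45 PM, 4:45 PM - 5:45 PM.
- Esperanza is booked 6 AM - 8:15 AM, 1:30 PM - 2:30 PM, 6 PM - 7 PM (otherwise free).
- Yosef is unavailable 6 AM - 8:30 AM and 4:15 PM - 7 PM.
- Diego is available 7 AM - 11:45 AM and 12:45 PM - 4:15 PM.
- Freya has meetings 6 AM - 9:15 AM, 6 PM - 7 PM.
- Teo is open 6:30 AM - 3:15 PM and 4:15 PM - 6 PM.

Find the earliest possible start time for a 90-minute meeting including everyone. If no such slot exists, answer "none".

Noa free: 07:45-11:45, 14:30-15:45, 16:45-17:45.
Esperanza free: 08:15-13:30, 14:30-18:00 (invert busy blocks within the working day).
Yosef free: 08:30-16:15 (invert busy blocks within the working day).
Diego free: 07:00-11:45, 12:45-16:15.
Freya free: 09:15-18:00 (invert busy blocks within the working day).
Teo free: 06:30-15:15, 16:15-18:00.
Noa ∩ Esperanza: 08:15-11:45, 14:30-15:45, 16:45-17:45.
Noa ∩ Esperanza ∩ Yosef: 08:30-11:45, 14:30-15:45.
Noa ∩ Esperanza ∩ Yosef ∩ Diego: 08:30-11:45, 14:30-15:45.
Noa ∩ Esperanza ∩ Yosef ∩ Diego ∩ Freya: 09:15-11:45, 14:30-15:45.
Noa ∩ Esperanza ∩ Yosef ∩ Diego ∩ Freya ∩ Teo: 09:15-11:45, 14:30-15:15.
The first common window of at least 90 minutes is 09:15-11:45, so the earliest start is 09:15.

09:15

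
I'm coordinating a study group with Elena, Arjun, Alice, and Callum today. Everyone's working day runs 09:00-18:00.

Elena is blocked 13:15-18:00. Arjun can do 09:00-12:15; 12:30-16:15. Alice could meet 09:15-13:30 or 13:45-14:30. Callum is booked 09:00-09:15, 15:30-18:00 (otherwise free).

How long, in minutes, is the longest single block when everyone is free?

180

Elena free: 09:00-13:15 (invert busy blocks within the working day).
Arjun free: 09:00-12:15, 12:30-16:15.
Alice free: 09:15-13:30, 13:45-14:30.
Callum free: 09:15-15:30 (invert busy blocks within the working day).
Elena ∩ Arjun: 09:00-12:15, 12:30-13:15.
Elena ∩ Arjun ∩ Alice: 09:15-12:15, 12:30-13:15.
Elena ∩ Arjun ∩ Alice ∩ Callum: 09:15-12:15, 12:30-13:15.
The longest is 09:15-12:15 at 180 minutes.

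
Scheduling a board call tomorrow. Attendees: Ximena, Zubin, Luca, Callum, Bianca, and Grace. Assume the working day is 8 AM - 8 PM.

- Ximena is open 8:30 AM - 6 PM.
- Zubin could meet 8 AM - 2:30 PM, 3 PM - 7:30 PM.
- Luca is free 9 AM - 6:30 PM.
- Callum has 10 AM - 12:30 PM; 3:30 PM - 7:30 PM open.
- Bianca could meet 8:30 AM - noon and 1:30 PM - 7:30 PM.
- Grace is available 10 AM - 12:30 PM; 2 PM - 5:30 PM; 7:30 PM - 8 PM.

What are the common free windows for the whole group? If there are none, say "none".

10:00-12:00, 15:30-17:30

Ximena ∩ Zubin: 08:30-14:30, 15:00-18:00.
Ximena ∩ Zubin ∩ Luca: 09:00-14:30, 15:00-18:00.
Ximena ∩ Zubin ∩ Luca ∩ Callum: 10:00-12:30, 15:30-18:00.
Ximena ∩ Zubin ∩ Luca ∩ Callum ∩ Bianca: 10:00-12:00, 15:30-18:00.
Ximena ∩ Zubin ∩ Luca ∩ Callum ∩ Bianca ∩ Grace: 10:00-12:00, 15:30-17:30.
Those are the intersection windows.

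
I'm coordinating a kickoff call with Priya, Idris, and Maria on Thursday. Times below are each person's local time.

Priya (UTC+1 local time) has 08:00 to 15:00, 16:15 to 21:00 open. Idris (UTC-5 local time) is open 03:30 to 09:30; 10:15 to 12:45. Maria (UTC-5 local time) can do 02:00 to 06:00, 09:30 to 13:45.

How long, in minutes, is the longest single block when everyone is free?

150

Priya in UTC: 07:00-14:00, 15:15-20:00 (subtract 1h to convert from UTC+1).
Idris in UTC: 08:30-14:30, 15:15-17:45 (add 5h to convert from UTC-5).
Maria in UTC: 07:00-11:00, 14:30-18:45 (add 5h to convert from UTC-5).
Priya ∩ Idris: 08:30-14:00, 15:15-17:45.
Priya ∩ Idris ∩ Maria: 08:30-11:00, 15:15-17:45.
Those are the intersection windows.
The longest is 08:30-11:00 at 150 minutes.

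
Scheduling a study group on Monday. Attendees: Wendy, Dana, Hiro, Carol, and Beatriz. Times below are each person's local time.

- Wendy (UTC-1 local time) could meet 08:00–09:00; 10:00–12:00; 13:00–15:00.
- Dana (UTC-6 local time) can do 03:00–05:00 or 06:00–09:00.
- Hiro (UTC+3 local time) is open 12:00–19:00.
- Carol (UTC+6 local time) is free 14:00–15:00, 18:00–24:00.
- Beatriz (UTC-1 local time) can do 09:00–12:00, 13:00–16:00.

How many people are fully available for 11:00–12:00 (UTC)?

3

Wendy in UTC: 09:00-10:00, 11:00-13:00, 14:00-16:00 (add 1h to convert from UTC-1).
Dana in UTC: 09:00-11:00, 12:00-15:00 (add 6h to convert from UTC-6).
Hiro in UTC: 09:00-16:00 (subtract 3h to convert from UTC+3).
Carol in UTC: 08:00-09:00, 12:00-18:00 (subtract 6h to convert from UTC+6).
Beatriz in UTC: 10:00-13:00, 14:00-17:00 (add 1h to convert from UTC-1).
Wendy, Hiro, and Beatriz can make the full 11:00-12:00 slot — that's 3.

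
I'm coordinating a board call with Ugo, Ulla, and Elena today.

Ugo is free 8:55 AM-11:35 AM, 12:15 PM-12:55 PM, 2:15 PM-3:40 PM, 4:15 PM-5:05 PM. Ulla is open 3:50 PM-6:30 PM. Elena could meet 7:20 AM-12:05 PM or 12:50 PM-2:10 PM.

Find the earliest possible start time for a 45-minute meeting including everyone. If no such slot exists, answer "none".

Ugo ∩ Ulla: 16:15-17:05.
Ugo ∩ Ulla ∩ Elena: ∅.
There is no time when everyone is free.
No common window is at least 45 minutes long.

none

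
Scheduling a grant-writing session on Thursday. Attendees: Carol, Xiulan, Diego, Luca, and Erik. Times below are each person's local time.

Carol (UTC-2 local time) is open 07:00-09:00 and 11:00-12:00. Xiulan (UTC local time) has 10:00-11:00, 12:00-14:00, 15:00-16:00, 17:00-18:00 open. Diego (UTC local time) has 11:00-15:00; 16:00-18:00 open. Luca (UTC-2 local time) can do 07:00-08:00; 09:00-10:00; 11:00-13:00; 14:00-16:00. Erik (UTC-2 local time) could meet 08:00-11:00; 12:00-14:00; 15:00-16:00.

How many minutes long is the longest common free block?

Carol in UTC: 09:00-11:00, 13:00-14:00 (add 2h to convert from UTC-2).
Xiulan in UTC: 10:00-11:00, 12:00-14:00, 15:00-16:00, 17:00-18:00.
Diego in UTC: 11:00-15:00, 16:00-18:00.
Luca in UTC: 09:00-10:00, 11:00-12:00, 13:00-15:00, 16:00-18:00 (add 2h to convert from UTC-2).
Erik in UTC: 10:00-13:00, 14:00-16:00, 17:00-18:00 (add 2h to convert from UTC-2).
Carol ∩ Xiulan: 10:00-11:00, 13:00-14:00.
Carol ∩ Xiulan ∩ Diego: 13:00-14:00.
Carol ∩ Xiulan ∩ Diego ∩ Luca: 13:00-14:00.
Carol ∩ Xiulan ∩ Diego ∩ Luca ∩ Erik: ∅.
There is no time when everyone is free.
No common window exists, so the longest block is 0 minutes.

0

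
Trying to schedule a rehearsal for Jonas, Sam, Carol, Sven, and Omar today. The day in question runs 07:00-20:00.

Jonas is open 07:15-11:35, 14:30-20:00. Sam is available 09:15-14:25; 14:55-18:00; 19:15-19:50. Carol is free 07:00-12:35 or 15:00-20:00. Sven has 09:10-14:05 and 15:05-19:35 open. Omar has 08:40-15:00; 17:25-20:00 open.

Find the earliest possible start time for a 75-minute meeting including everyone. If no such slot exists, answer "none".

09:15

Jonas ∩ Sam: 09:15-11:35, 14:55-18:00, 19:15-19:50.
Jonas ∩ Sam ∩ Carol: 09:15-11:35, 15:00-18:00, 19:15-19:50.
Jonas ∩ Sam ∩ Carol ∩ Sven: 09:15-11:35, 15:05-18:00, 19:15-19:35.
Jonas ∩ Sam ∩ Carol ∩ Sven ∩ Omar: 09:15-11:35, 17:25-18:00, 19:15-19:35.
Those are the intersection windows.
The first common window of at least 75 minutes is 09:15-11:35, so the earliest start is 09:15.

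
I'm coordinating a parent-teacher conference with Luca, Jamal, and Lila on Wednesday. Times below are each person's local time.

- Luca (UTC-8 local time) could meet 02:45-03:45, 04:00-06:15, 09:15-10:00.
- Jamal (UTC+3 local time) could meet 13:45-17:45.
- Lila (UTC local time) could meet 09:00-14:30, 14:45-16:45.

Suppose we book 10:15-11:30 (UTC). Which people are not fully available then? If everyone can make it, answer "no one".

Jamal, Luca

Luca in UTC: 10:45-11:45, 12:00-14:15, 17:15-18:00 (add 8h to convert from UTC-8).
Jamal in UTC: 10:45-14:45 (subtract 3h to convert from UTC+3).
Lila in UTC: 09:00-14:30, 14:45-16:45.
Luca: not fully free for 10:15-11:30. Jamal: not fully free for 10:15-11:30. Lila: free for 10:15-11:30.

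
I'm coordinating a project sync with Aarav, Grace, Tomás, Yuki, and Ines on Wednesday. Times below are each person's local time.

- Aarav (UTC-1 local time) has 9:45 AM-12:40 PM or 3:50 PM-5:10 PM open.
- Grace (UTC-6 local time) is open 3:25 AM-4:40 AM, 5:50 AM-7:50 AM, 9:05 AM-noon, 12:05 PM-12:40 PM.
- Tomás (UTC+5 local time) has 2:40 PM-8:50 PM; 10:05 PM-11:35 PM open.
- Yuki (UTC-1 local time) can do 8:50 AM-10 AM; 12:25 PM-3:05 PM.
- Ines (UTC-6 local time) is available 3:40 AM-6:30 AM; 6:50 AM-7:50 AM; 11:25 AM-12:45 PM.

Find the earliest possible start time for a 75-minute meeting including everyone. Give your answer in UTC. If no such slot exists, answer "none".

Aarav in UTC: 10:45-13:40, 16:50-18:10 (add 1h to convert from UTC-1).
Grace in UTC: 09:25-10:40, 11:50-13:50, 15:05-18:00, 18:05-18:40 (add 6h to convert from UTC-6).
Tomás in UTC: 09:40-15:50, 17:05-18:35 (subtract 5h to convert from UTC+5).
Yuki in UTC: 09:50-11:00, 13:25-16:05 (add 1h to convert from UTC-1).
Ines in UTC: 09:40-12:30, 12:50-13:50, 17:25-18:45 (add 6h to convert from UTC-6).
Aarav ∩ Grace: 11:50-13:40, 16:50-18:00, 18:05-18:10.
Aarav ∩ Grace ∩ Tomás: 11:50-13:40, 17:05-18:00, 18:05-18:10.
Aarav ∩ Grace ∩ Tomás ∩ Yuki: 13:25-13:40.
Aarav ∩ Grace ∩ Tomás ∩ Yuki ∩ Ines: 13:25-13:40.
So the common availability across everyone is 13:25-13:40.
No common window is at least 75 minutes long.

none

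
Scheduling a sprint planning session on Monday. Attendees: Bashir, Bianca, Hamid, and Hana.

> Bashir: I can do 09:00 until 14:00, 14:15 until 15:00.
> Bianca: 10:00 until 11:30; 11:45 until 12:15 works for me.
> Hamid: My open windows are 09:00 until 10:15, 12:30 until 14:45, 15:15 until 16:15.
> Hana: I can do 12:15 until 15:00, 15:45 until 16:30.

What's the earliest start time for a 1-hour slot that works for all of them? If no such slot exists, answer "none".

none

Bashir ∩ Bianca: 10:00-11:30, 11:45-12:15.
Bashir ∩ Bianca ∩ Hamid: 10:00-10:15.
Bashir ∩ Bianca ∩ Hamid ∩ Hana: ∅.
There is no time when everyone is free.
No common window is at least 60 minutes long.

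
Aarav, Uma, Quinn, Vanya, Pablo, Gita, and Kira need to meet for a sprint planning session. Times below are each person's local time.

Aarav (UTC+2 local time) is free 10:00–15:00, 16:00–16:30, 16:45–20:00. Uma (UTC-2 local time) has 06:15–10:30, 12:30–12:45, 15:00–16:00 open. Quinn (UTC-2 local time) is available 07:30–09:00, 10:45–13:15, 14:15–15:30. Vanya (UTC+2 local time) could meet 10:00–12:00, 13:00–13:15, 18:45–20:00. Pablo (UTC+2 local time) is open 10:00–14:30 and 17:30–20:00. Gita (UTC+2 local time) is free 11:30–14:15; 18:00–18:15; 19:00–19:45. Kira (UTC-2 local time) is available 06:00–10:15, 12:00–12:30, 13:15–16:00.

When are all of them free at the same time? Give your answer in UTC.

09:30-10:00, 17:00-17:30

Aarav in UTC: 08:00-13:00, 14:00-14:30, 14:45-18:00 (subtract 2h to convert from UTC+2).
Uma in UTC: 08:15-12:30, 14:30-14:45, 17:00-18:00 (add 2h to convert from UTC-2).
Quinn in UTC: 09:30-11:00, 12:45-15:15, 16:15-17:30 (add 2h to convert from UTC-2).
Vanya in UTC: 08:00-10:00, 11:00-11:15, 16:45-18:00 (subtract 2h to convert from UTC+2).
Pablo in UTC: 08:00-12:30, 15:30-18:00 (subtract 2h to convert from UTC+2).
Gita in UTC: 09:30-12:15, 16:00-16:15, 17:00-17:45 (subtract 2h to convert from UTC+2).
Kira in UTC: 08:00-12:15, 14:00-14:30, 15:15-18:00 (add 2h to convert from UTC-2).
Aarav ∩ Uma: 08:15-12:30, 17:00-18:00.
Aarav ∩ Uma ∩ Quinn: 09:30-11:00, 17:00-17:30.
Aarav ∩ Uma ∩ Quinn ∩ Vanya: 09:30-10:00, 17:00-17:30.
Aarav ∩ Uma ∩ Quinn ∩ Vanya ∩ Pablo: 09:30-10:00, 17:00-17:30.
Aarav ∩ Uma ∩ Quinn ∩ Vanya ∩ Pablo ∩ Gita: 09:30-10:00, 17:00-17:30.
Aarav ∩ Uma ∩ Quinn ∩ Vanya ∩ Pablo ∩ Gita ∩ Kira: 09:30-10:00, 17:00-17:30.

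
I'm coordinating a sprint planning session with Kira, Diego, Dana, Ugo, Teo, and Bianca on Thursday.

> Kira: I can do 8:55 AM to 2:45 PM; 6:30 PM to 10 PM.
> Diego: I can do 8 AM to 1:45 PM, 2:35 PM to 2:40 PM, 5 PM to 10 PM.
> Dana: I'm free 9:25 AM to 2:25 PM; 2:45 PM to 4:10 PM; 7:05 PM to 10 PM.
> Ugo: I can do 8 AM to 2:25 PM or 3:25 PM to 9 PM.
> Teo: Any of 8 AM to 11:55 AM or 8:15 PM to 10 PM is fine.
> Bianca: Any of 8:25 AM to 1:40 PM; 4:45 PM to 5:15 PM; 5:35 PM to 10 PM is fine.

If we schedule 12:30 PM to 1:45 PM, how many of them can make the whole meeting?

Kira, Diego, Dana, and Ugo can make the full 12:30-13:45 slot — that's 4.

4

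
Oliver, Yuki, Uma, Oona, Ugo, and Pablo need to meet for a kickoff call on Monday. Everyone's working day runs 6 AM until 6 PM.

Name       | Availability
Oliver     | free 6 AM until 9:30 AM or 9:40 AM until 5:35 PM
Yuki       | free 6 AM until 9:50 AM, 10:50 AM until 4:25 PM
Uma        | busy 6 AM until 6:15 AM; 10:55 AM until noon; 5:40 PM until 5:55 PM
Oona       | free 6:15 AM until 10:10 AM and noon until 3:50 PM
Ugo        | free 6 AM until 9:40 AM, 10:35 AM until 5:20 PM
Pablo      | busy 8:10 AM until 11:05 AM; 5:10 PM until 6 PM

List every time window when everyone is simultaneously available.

06:15-08:10, 12:00-15:50

Oliver free: 06:00-09:30, 09:40-17:35.
Yuki free: 06:00-09:50, 10:50-16:25.
Uma free: 06:15-10:55, 12:00-17:40, 17:55-18:00 (invert busy blocks within the working day).
Oona free: 06:15-10:10, 12:00-15:50.
Ugo free: 06:00-09:40, 10:35-17:20.
Pablo free: 06:00-08:10, 11:05-17:10 (invert busy blocks within the working day).
Oliver ∩ Yuki: 06:00-09:30, 09:40-09:50, 10:50-16:25.
Oliver ∩ Yuki ∩ Uma: 06:15-09:30, 09:40-09:50, 10:50-10:55, 12:00-16:25.
Oliver ∩ Yuki ∩ Uma ∩ Oona: 06:15-09:30, 09:40-09:50, 12:00-15:50.
Oliver ∩ Yuki ∩ Uma ∩ Oona ∩ Ugo: 06:15-09:30, 12:00-15:50.
Oliver ∩ Yuki ∩ Uma ∩ Oona ∩ Ugo ∩ Pablo: 06:15-08:10, 12:00-15:50.
Those are the intersection windows.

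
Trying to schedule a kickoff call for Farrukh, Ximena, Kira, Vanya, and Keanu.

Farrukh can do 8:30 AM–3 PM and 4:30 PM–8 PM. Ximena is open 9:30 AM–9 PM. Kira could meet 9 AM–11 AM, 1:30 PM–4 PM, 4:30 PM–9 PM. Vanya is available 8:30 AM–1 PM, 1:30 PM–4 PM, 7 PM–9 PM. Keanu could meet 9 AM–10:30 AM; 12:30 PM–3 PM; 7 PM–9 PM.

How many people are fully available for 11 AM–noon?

3

Farrukh, Ximena, and Vanya can make the full 11:00-12:00 slot — that's 3.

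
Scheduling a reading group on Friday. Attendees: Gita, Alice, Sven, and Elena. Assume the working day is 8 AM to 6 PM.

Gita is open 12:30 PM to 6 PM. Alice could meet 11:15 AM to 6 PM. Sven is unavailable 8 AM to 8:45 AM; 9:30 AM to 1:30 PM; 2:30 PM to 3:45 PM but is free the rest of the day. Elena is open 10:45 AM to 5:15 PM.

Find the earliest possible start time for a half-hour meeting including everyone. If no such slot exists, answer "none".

13:30

Gita free: 12:30-18:00.
Alice free: 11:15-18:00.
Sven free: 08:45-09:30, 13:30-14:30, 15:45-18:00 (invert busy blocks within the working day).
Elena free: 10:45-17:15.
Gita ∩ Alice: 12:30-18:00.
Gita ∩ Alice ∩ Sven: 13:30-14:30, 15:45-18:00.
Gita ∩ Alice ∩ Sven ∩ Elena: 13:30-14:30, 15:45-17:15.
Those are the intersection windows.
The first common window of at least 30 minutes is 13:30-14:30, so the earliest start is 13:30.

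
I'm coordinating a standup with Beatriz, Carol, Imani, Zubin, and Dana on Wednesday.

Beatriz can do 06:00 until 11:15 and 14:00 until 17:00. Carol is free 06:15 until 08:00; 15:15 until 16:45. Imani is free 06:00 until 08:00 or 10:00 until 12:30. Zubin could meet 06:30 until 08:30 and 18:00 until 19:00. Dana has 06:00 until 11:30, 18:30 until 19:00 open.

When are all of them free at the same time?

06:30-08:00

Beatriz ∩ Carol: 06:15-08:00, 15:15-16:45.
Beatriz ∩ Carol ∩ Imani: 06:15-08:00.
Beatriz ∩ Carol ∩ Imani ∩ Zubin: 06:30-08:00.
Beatriz ∩ Carol ∩ Imani ∩ Zubin ∩ Dana: 06:30-08:00.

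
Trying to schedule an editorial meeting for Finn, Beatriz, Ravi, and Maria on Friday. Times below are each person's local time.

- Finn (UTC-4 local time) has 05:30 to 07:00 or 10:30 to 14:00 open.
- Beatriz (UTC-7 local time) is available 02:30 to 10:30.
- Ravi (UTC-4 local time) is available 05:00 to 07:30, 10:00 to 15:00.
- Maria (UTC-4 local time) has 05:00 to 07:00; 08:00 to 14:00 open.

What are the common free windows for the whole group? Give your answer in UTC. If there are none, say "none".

Finn in UTC: 09:30-11:00, 14:30-18:00 (add 4h to convert from UTC-4).
Beatriz in UTC: 09:30-17:30 (add 7h to convert from UTC-7).
Ravi in UTC: 09:00-11:30, 14:00-19:00 (add 4h to convert from UTC-4).
Maria in UTC: 09:00-11:00, 12:00-18:00 (add 4h to convert from UTC-4).
Finn ∩ Beatriz: 09:30-11:00, 14:30-17:30.
Finn ∩ Beatriz ∩ Ravi: 09:30-11:00, 14:30-17:30.
Finn ∩ Beatriz ∩ Ravi ∩ Maria: 09:30-11:00, 14:30-17:30.

09:30-11:00, 14:30-17:30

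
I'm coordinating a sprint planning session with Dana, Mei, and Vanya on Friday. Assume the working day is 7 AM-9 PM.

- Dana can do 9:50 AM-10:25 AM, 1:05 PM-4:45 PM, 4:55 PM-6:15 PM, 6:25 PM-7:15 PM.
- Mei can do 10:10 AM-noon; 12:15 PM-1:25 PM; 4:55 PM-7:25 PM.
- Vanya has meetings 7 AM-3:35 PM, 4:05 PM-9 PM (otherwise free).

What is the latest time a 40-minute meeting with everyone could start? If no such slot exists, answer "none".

Dana free: 09:50-10:25, 13:05-16:45, 16:55-18:15, 18:25-19:15.
Mei free: 10:10-12:00, 12:15-13:25, 16:55-19:25.
Vanya free: 15:35-16:05 (invert busy blocks within the working day).
Dana ∩ Mei: 10:10-10:25, 13:05-13:25, 16:55-18:15, 18:25-19:15.
Dana ∩ Mei ∩ Vanya: ∅.
There is no time when everyone is free.
No common window is at least 40 minutes long.

none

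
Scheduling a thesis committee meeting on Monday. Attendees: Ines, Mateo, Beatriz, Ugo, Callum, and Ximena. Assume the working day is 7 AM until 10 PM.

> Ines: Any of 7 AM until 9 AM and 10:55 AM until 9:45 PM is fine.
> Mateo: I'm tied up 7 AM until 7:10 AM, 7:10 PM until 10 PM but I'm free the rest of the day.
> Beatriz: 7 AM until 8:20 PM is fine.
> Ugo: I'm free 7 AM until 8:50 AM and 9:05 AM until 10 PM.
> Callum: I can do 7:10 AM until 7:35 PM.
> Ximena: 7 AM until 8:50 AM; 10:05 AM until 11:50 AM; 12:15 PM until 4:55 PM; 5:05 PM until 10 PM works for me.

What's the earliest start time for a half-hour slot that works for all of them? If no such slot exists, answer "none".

07:10

Ines free: 07:00-09:00, 10:55-21:45.
Mateo free: 07:10-19:10 (invert busy blocks within the working day).
Beatriz free: 07:00-20:20.
Ugo free: 07:00-08:50, 09:05-22:00.
Callum free: 07:10-19:35.
Ximena free: 07:00-08:50, 10:05-11:50, 12:15-16:55, 17:05-22:00.
Ines ∩ Mateo: 07:10-09:00, 10:55-19:10.
Ines ∩ Mateo ∩ Beatriz: 07:10-09:00, 10:55-19:10.
Ines ∩ Mateo ∩ Beatriz ∩ Ugo: 07:10-08:50, 10:55-19:10.
Ines ∩ Mateo ∩ Beatriz ∩ Ugo ∩ Callum: 07:10-08:50, 10:55-19:10.
Ines ∩ Mateo ∩ Beatriz ∩ Ugo ∩ Callum ∩ Ximena: 07:10-08:50, 10:55-11:50, 12:15-16:55, 17:05-19:10.
The first common window of at least 30 minutes is 07:10-08:50, so the earliest start is 07:10.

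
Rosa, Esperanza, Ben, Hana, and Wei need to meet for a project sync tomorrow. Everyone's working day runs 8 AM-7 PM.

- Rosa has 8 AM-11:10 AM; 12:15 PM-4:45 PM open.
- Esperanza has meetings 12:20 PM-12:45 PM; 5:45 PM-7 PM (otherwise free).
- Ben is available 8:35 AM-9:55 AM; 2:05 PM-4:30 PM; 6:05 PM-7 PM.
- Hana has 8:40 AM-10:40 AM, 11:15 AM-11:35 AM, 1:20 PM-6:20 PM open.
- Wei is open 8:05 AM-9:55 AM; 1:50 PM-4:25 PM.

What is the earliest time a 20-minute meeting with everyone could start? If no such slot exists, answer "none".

Rosa free: 08:00-11:10, 12:15-16:45.
Esperanza free: 08:00-12:20, 12:45-17:45 (invert busy blocks within the working day).
Ben free: 08:35-09:55, 14:05-16:30, 18:05-19:00.
Hana free: 08:40-10:40, 11:15-11:35, 13:20-18:20.
Wei free: 08:05-09:55, 13:50-16:25.
Rosa ∩ Esperanza: 08:00-11:10, 12:15-12:20, 12:45-16:45.
Rosa ∩ Esperanza ∩ Ben: 08:35-09:55, 14:05-16:30.
Rosa ∩ Esperanza ∩ Ben ∩ Hana: 08:40-09:55, 14:05-16:30.
Rosa ∩ Esperanza ∩ Ben ∩ Hana ∩ Wei: 08:40-09:55, 14:05-16:25.
Those are the intersection windows.
The first common window of at least 20 minutes is 08:40-09:55, so the earliest start is 08:40.

08:40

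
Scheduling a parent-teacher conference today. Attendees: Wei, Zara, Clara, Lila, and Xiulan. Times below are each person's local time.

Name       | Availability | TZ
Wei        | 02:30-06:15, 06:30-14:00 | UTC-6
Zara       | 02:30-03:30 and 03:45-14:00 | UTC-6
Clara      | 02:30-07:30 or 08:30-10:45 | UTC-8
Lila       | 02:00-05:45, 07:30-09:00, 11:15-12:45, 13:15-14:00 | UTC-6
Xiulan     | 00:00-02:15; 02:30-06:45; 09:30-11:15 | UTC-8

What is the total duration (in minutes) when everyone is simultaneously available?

225

Wei in UTC: 08:30-12:15, 12:30-20:00 (add 6h to convert from UTC-6).
Zara in UTC: 08:30-09:30, 09:45-20:00 (add 6h to convert from UTC-6).
Clara in UTC: 10:30-15:30, 16:30-18:45 (add 8h to convert from UTC-8).
Lila in UTC: 08:00-11:45, 13:30-15:00, 17:15-18:45, 19:15-20:00 (add 6h to convert from UTC-6).
Xiulan in UTC: 08:00-10:15, 10:30-14:45, 17:30-19:15 (add 8h to convert from UTC-8).
Wei ∩ Zara: 08:30-09:30, 09:45-12:15, 12:30-20:00.
Wei ∩ Zara ∩ Clara: 10:30-12:15, 12:30-15:30, 16:30-18:45.
Wei ∩ Zara ∩ Clara ∩ Lila: 10:30-11:45, 13:30-15:00, 17:15-18:45.
Wei ∩ Zara ∩ Clara ∩ Lila ∩ Xiulan: 10:30-11:45, 13:30-14:45, 17:30-18:45.
Summing the common windows: 75 + 75 + 75 = 225 minutes.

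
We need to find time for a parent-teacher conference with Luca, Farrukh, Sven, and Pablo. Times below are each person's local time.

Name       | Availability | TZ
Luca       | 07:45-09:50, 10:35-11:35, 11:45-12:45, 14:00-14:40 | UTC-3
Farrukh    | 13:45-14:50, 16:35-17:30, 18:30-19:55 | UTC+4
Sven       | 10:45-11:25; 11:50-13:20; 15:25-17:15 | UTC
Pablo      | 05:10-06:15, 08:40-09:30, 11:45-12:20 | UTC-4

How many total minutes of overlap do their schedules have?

10

Luca in UTC: 10:45-12:50, 13:35-14:35, 14:45-15:45, 17:00-17:40 (add 3h to convert from UTC-3).
Farrukh in UTC: 09:45-10:50, 12:35-13:30, 14:30-15:55 (subtract 4h to convert from UTC+4).
Sven in UTC: 10:45-11:25, 11:50-13:20, 15:25-17:15.
Pablo in UTC: 09:10-10:15, 12:40-13:30, 15:45-16:20 (add 4h to convert from UTC-4).
Luca ∩ Farrukh: 10:45-10:50, 12:35-12:50, 14:30-14:35, 14:45-15:45.
Luca ∩ Farrukh ∩ Sven: 10:45-10:50, 12:35-12:50, 15:25-15:45.
Luca ∩ Farrukh ∩ Sven ∩ Pablo: 12:40-12:50.
That's a single block of 10 minutes.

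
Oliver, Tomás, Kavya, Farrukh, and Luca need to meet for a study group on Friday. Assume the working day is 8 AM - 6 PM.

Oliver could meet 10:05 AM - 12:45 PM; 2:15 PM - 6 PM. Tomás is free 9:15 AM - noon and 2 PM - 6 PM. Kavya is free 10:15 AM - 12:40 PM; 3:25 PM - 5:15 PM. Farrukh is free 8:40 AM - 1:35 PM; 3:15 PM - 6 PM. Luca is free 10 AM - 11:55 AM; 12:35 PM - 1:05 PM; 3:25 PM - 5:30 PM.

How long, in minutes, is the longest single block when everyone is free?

Oliver ∩ Tomás: 10:05-12:00, 14:15-18:00.
Oliver ∩ Tomás ∩ Kavya: 10:15-12:00, 15:25-17:15.
Oliver ∩ Tomás ∩ Kavya ∩ Farrukh: 10:15-12:00, 15:25-17:15.
Oliver ∩ Tomás ∩ Kavya ∩ Farrukh ∩ Luca: 10:15-11:55, 15:25-17:15.
The longest is 15:25-17:15 at 110 minutes.

110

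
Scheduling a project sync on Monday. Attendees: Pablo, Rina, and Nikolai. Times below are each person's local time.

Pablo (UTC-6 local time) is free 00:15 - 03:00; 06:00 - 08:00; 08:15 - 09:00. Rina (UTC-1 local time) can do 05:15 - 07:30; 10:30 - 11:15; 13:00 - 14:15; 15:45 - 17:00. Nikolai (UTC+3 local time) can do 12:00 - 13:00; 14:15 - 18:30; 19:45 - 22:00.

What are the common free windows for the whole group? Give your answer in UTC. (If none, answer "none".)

12:00-12:15, 14:15-15:00

Pablo in UTC: 06:15-09:00, 12:00-14:00, 14:15-15:00 (add 6h to convert from UTC-6).
Rina in UTC: 06:15-08:30, 11:30-12:15, 14:00-15:15, 16:45-18:00 (add 1h to convert from UTC-1).
Nikolai in UTC: 09:00-10:00, 11:15-15:30, 16:45-19:00 (subtract 3h to convert from UTC+3).
Pablo ∩ Rina: 06:15-08:30, 12:00-12:15, 14:15-15:00.
Pablo ∩ Rina ∩ Nikolai: 12:00-12:15, 14:15-15:00.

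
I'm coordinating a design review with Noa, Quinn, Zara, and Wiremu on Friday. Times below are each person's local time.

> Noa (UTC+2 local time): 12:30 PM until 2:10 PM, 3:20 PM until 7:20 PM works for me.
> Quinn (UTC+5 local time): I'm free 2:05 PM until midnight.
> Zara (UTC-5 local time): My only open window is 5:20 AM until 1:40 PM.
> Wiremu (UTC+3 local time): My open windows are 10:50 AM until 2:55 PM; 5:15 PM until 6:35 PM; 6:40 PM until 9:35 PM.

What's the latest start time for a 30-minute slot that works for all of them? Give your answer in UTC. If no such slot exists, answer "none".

16:50

Noa in UTC: 10:30-12:10, 13:20-17:20 (subtract 2h to convert from UTC+2).
Quinn in UTC: 09:05-19:00 (subtract 5h to convert from UTC+5).
Zara in UTC: 10:20-18:40 (add 5h to convert from UTC-5).
Wiremu in UTC: 07:50-11:55, 14:15-15:35, 15:40-18:35 (subtract 3h to convert from UTC+3).
Noa ∩ Quinn: 10:30-12:10, 13:20-17:20.
Noa ∩ Quinn ∩ Zara: 10:30-12:10, 13:20-17:20.
Noa ∩ Quinn ∩ Zara ∩ Wiremu: 10:30-11:55, 14:15-15:35, 15:40-17:20.
The last common window of at least 30 minutes is 15:40-17:20; a 30-minute meeting can start as late as 16:50 and still end by 17:20.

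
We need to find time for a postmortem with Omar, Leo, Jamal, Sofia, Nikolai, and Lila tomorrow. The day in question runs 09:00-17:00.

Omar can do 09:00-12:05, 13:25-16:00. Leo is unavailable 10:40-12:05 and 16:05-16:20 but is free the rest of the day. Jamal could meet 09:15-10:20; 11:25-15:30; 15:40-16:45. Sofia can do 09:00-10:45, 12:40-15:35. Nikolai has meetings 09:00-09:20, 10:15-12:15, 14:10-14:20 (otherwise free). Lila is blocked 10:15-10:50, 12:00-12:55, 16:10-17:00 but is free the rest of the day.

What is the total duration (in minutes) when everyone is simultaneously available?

Omar free: 09:00-12:05, 13:25-16:00.
Leo free: 09:00-10:40, 12:05-16:05, 16:20-17:00 (invert busy blocks within the working day).
Jamal free: 09:15-10:20, 11:25-15:30, 15:40-16:45.
Sofia free: 09:00-10:45, 12:40-15:35.
Nikolai free: 09:20-10:15, 12:15-14:10, 14:20-17:00 (invert busy blocks within the working day).
Lila free: 09:00-10:15, 10:50-12:00, 12:55-16:10 (invert busy blocks within the working day).
Omar ∩ Leo: 09:00-10:40, 13:25-16:00.
Omar ∩ Leo ∩ Jamal: 09:15-10:20, 13:25-15:30, 15:40-16:00.
Omar ∩ Leo ∩ Jamal ∩ Sofia: 09:15-10:20, 13:25-15:30.
Omar ∩ Leo ∩ Jamal ∩ Sofia ∩ Nikolai: 09:20-10:15, 13:25-14:10, 14:20-15:30.
Omar ∩ Leo ∩ Jamal ∩ Sofia ∩ Nikolai ∩ Lila: 09:20-10:15, 13:25-14:10, 14:20-15:30.
Summing the common windows: 55 + 45 + 70 = 170 minutes.

170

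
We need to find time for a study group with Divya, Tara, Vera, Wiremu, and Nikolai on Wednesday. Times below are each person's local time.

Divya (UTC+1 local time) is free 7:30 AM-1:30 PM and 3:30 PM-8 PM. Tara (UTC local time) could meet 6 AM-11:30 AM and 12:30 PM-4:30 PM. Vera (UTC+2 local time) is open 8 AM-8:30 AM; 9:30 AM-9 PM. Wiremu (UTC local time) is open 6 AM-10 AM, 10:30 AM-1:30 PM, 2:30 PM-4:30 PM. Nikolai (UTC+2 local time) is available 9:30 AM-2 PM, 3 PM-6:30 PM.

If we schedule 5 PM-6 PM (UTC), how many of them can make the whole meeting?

Divya in UTC: 06:30-12:30, 14:30-19:00 (subtract 1h to convert from UTC+1).
Tara in UTC: 06:00-11:30, 12:30-16:30.
Vera in UTC: 06:00-06:30, 07:30-19:00 (subtract 2h to convert from UTC+2).
Wiremu in UTC: 06:00-10:00, 10:30-13:30, 14:30-16:30.
Nikolai in UTC: 07:30-12:00, 13:00-16:30 (subtract 2h to convert from UTC+2).
Divya and Vera can make the full 17:00-18:00 slot — that's 2.

2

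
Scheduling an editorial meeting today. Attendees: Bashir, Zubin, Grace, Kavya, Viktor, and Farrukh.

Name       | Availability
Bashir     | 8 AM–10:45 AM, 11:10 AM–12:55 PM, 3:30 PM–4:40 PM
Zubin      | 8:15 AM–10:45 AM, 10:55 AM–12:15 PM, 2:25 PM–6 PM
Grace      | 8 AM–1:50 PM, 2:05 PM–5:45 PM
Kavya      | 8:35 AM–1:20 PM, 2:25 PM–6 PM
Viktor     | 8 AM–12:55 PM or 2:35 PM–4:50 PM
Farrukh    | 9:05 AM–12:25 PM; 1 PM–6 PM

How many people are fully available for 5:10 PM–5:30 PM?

Zubin, Grace, Kavya, and Farrukh can make the full 17:10-17:30 slot — that's 4.

4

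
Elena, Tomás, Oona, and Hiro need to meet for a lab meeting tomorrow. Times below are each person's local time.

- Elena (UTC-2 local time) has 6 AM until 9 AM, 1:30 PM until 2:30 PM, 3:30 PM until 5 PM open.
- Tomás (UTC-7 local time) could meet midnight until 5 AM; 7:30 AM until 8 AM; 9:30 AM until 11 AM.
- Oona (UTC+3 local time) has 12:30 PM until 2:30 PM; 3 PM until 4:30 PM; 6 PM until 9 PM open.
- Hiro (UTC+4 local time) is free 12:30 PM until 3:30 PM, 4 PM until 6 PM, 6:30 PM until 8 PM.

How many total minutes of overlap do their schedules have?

90

Elena in UTC: 08:00-11:00, 15:30-16:30, 17:30-19:00 (add 2h to convert from UTC-2).
Tomás in UTC: 07:00-12:00, 14:30-15:00, 16:30-18:00 (add 7h to convert from UTC-7).
Oona in UTC: 09:30-11:30, 12:00-13:30, 15:00-18:00 (subtract 3h to convert from UTC+3).
Hiro in UTC: 08:30-11:30, 12:00-14:00, 14:30-16:00 (subtract 4h to convert from UTC+4).
Elena ∩ Tomás: 08:00-11:00, 17:30-18:00.
Elena ∩ Tomás ∩ Oona: 09:30-11:00, 17:30-18:00.
Elena ∩ Tomás ∩ Oona ∩ Hiro: 09:30-11:00.
So the common availability across everyone is 09:30-11:00.
That's a single block of 90 minutes.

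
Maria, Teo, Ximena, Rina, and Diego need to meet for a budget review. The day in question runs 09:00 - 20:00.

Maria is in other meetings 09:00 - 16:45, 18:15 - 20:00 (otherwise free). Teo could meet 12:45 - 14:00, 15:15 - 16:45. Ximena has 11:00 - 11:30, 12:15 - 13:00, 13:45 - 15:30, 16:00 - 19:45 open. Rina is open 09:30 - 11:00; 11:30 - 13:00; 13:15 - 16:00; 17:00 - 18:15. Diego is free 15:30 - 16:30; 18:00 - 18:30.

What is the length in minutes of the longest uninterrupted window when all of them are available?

Maria free: 16:45-18:15 (invert busy blocks within the working day).
Teo free: 12:45-14:00, 15:15-16:45.
Ximena free: 11:00-11:30, 12:15-13:00, 13:45-15:30, 16:00-19:45.
Rina free: 09:30-11:00, 11:30-13:00, 13:15-16:00, 17:00-18:15.
Diego free: 15:30-16:30, 18:00-18:30.
Maria ∩ Teo: ∅.
Maria ∩ Teo ∩ Ximena: ∅.
Maria ∩ Teo ∩ Ximena ∩ Rina: ∅.
Maria ∩ Teo ∩ Ximena ∩ Rina ∩ Diego: ∅.
There is no time when everyone is free.
No common window exists, so the longest block is 0 minutes.

0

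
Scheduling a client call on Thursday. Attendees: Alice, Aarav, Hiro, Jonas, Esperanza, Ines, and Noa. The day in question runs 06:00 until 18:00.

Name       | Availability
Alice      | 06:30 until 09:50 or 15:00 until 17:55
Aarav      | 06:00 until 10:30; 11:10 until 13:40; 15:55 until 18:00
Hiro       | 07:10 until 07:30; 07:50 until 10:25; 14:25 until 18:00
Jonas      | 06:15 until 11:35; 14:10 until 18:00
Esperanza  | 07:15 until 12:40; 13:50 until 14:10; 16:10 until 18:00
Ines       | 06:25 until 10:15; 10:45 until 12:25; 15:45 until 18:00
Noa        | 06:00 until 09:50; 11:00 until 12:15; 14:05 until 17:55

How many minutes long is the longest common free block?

Alice ∩ Aarav: 06:30-09:50, 15:55-17:55.
Alice ∩ Aarav ∩ Hiro: 07:10-07:30, 07:50-09:50, 15:55-17:55.
Alice ∩ Aarav ∩ Hiro ∩ Jonas: 07:10-07:30, 07:50-09:50, 15:55-17:55.
Alice ∩ Aarav ∩ Hiro ∩ Jonas ∩ Esperanza: 07:15-07:30, 07:50-09:50, 16:10-17:55.
Alice ∩ Aarav ∩ Hiro ∩ Jonas ∩ Esperanza ∩ Ines: 07:15-07:30, 07:50-09:50, 16:10-17:55.
Alice ∩ Aarav ∩ Hiro ∩ Jonas ∩ Esperanza ∩ Ines ∩ Noa: 07:15-07:30, 07:50-09:50, 16:10-17:55.
So the common availability across everyone is 07:15-07:30, 07:50-09:50, 16:10-17:55.
The longest is 07:50-09:50 at 120 minutes.

120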